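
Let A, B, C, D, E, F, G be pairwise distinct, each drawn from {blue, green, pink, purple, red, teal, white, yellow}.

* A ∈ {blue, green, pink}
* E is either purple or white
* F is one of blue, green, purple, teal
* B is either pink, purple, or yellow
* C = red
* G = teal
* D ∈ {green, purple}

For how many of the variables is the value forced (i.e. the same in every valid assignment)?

C has just one choice, so C = red.
G has just one choice, so G = teal. Eliminate teal elsewhere: F.
Determined: C=red, G=teal. The other variables each still have more than one consistent value. That makes 2.

2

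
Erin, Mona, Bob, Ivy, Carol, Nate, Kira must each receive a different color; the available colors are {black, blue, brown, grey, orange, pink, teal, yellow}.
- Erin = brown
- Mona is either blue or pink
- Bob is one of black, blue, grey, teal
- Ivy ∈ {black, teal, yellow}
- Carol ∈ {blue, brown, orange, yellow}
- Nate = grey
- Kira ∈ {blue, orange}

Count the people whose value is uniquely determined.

Erin must be brown (only option left). So Carol can't be brown.
Nate must be grey (only option left). Eliminate grey elsewhere: Bob.
Determined: Erin=brown, Nate=grey. The other people each still have more than one consistent value. That makes 2.

2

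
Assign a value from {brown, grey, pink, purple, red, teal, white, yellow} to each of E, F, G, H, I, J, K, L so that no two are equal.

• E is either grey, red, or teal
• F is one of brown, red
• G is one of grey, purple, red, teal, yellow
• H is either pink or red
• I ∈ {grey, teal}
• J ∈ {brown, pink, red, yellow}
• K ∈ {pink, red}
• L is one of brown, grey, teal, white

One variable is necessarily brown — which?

F

The 8 variables together cover exactly {brown, grey, pink, purple, red, teal, white, yellow} — 8 values for 8 variables — and purple appears only in G's list, so G = purple.
The 7 still-open variables together cover exactly {brown, grey, pink, red, teal, white, yellow} — 7 values for 7 variables — and white appears only in L's list, so L = white.
The 6 still-open variables together cover exactly {brown, grey, pink, red, teal, yellow} — 6 values for 6 variables — and yellow appears only in J's list, so J = yellow.
The 5 still-open variables together cover exactly {brown, grey, pink, red, teal} — 5 values for 5 variables — and brown appears only in F's list, so F = brown.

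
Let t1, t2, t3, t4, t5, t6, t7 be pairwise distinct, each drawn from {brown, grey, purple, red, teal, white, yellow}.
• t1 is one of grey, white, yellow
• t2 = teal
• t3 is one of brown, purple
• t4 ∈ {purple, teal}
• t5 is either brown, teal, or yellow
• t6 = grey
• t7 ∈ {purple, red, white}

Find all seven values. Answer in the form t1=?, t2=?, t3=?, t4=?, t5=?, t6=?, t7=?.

t1=white, t2=teal, t3=brown, t4=purple, t5=yellow, t6=grey, t7=red

t2 has just one choice, so t2 = teal. Strike teal from t4, t5.
t4 must be purple (only option left). So t3, t7 can't be purple.
t6 must be grey (only option left). Eliminate grey elsewhere: t1.
t3's domain is down to {brown}, so t3 = brown. Eliminate brown elsewhere: t5.
t5's domain is down to {yellow}, so t5 = yellow. Remove yellow from t1.
t1 has just one choice, so t1 = white. Strike white from t7.
t7 has just one choice, so t7 = red.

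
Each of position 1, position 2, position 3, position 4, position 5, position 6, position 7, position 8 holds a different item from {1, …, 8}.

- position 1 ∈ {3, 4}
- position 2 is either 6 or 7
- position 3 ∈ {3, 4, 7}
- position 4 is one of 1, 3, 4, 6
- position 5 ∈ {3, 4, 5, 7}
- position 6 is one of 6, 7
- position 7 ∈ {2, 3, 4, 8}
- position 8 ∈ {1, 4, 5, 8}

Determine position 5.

5

The 8 variables together cover exactly {1, 2, 3, 4, 5, 6, 7, 8} — 8 values for 8 variables — and 2 appears only in position 7's list, so position 7 = 2.
The 7 still-open variables draw from only 7 values {1, 3, 4, 5, 6, 7, 8}, so each is used; only position 8 can be 8, hence position 8 = 8.
The 6 still-open variables together cover exactly {1, 3, 4, 5, 6, 7} — 6 values for 6 variables — and 1 appears only in position 4's list, so position 4 = 1.
The 5 still-open variables together cover exactly {3, 4, 5, 6, 7} — 5 values for 5 variables — and 5 appears only in position 5's list, so position 5 = 5.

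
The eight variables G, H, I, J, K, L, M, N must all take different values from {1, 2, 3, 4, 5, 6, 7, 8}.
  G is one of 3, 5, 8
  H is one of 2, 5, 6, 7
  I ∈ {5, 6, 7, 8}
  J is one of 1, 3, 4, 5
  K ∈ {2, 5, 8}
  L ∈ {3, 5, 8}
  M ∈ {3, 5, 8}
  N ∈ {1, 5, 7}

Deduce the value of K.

Among the 8 variables, 4 fits only J (and all 8 values in {1, 2, 3, 4, 5, 6, 7, 8} must be used), so J = 4.
The 7 still-open variables together cover exactly {1, 2, 3, 5, 6, 7, 8} — 7 values for 7 variables — and 1 appears only in N's list, so N = 1.
G, L, M between them cover only {3, 5, 8} — a naked triple. Remove those values from H, I, K.
So K = 2.

2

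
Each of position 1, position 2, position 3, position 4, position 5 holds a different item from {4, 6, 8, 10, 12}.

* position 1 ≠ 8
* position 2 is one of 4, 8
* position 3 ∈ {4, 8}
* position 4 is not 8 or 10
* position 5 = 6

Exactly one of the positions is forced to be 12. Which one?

position 4

position 5's domain is down to {6}, so position 5 = 6. Eliminate 6 elsewhere: position 1, position 4.
Among the 4 still-open variables, 10 fits only position 1 (and all 4 values in {4, 8, 10, 12} must be used), so position 1 = 10.
The 3 still-open variables together cover exactly {4, 8, 12} — 3 values for 3 variables — and 12 appears only in position 4's list, so position 4 = 12.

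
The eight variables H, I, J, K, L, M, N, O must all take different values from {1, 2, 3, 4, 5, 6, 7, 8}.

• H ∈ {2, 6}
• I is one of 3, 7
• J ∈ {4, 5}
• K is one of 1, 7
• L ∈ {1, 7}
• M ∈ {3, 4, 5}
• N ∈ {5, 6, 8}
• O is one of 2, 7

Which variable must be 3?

The 8 variables together cover exactly {1, 2, 3, 4, 5, 6, 7, 8} — 8 values for 8 variables — and 8 appears only in N's list, so N = 8.
Among the 7 still-open variables, 6 fits only H (and all 7 values in {1, 2, 3, 4, 5, 6, 7} must be used), so H = 6.
Among the 6 still-open variables, 2 fits only O (and all 6 values in {1, 2, 3, 4, 5, 7} must be used), so O = 2.
K and L between them cover only {1, 7} — a naked pair. Remove those values from I.
So 3 goes to I.

I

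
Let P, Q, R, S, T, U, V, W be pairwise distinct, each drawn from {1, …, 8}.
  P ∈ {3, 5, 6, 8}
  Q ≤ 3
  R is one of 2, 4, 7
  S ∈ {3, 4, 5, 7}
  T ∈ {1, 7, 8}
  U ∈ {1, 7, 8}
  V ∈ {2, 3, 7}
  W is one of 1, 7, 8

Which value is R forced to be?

Among the 8 variables, 6 fits only P (and all 8 values in {1, 2, 3, 4, 5, 6, 7, 8} must be used), so P = 6.
The 7 still-open variables together cover exactly {1, 2, 3, 4, 5, 7, 8} — 7 values for 7 variables — and 5 appears only in S's list, so S = 5.
The 6 still-open variables together cover exactly {1, 2, 3, 4, 7, 8} — 6 values for 6 variables — and 4 appears only in R's list, so R = 4.

4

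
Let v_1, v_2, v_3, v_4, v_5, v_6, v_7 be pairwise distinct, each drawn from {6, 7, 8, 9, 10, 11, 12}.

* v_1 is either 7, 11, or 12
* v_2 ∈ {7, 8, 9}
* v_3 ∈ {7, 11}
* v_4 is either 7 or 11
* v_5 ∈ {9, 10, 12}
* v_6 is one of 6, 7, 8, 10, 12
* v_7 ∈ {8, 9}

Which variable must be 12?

Among the 7 variables, 6 fits only v_6 (and all 7 values in {6, 7, 8, 9, 10, 11, 12} must be used), so v_6 = 6.
The 6 still-open variables together cover exactly {7, 8, 9, 10, 11, 12} — 6 values for 6 variables — and 10 appears only in v_5's list, so v_5 = 10.
The 5 still-open variables draw from only 5 values {7, 8, 9, 11, 12}, so each is used; only v_1 can be 12, hence v_1 = 12.

v_1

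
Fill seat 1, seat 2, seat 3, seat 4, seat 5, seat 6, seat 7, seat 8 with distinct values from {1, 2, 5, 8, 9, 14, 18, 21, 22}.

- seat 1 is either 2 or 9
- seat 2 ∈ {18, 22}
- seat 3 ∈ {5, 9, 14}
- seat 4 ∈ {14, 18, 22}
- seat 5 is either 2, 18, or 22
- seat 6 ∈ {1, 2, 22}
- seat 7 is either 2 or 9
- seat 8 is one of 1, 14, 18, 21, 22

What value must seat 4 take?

14

The 8 variables together cover exactly {1, 2, 5, 9, 14, 18, 21, 22} — 8 values for 8 variables — and 5 appears only in seat 3's list, so seat 3 = 5.
The 7 still-open variables together cover exactly {1, 2, 9, 14, 18, 21, 22} — 7 values for 7 variables — and 21 appears only in seat 8's list, so seat 8 = 21.
Among the 6 still-open variables, 1 fits only seat 6 (and all 6 values in {1, 2, 9, 14, 18, 22} must be used), so seat 6 = 1.
The 5 still-open variables together cover exactly {2, 9, 14, 18, 22} — 5 values for 5 variables — and 14 appears only in seat 4's list, so seat 4 = 14.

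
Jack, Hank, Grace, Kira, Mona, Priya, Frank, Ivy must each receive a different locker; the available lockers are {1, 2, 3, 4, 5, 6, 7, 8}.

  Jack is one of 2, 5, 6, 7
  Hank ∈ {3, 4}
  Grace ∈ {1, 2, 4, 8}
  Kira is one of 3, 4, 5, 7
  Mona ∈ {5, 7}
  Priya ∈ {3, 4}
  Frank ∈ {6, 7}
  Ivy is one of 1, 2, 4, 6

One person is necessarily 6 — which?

Among the 8 variables, 8 fits only Grace (and all 8 values in {1, 2, 3, 4, 5, 6, 7, 8} must be used), so Grace = 8.
The 7 still-open variables draw from only 7 values {1, 2, 3, 4, 5, 6, 7}, so each is used; only Ivy can be 1, hence Ivy = 1.
Among the 6 still-open variables, 2 fits only Jack (and all 6 values in {2, 3, 4, 5, 6, 7} must be used), so Jack = 2.
The 5 still-open variables draw from only 5 values {3, 4, 5, 6, 7}, so each is used; only Frank can be 6, hence Frank = 6.

Frank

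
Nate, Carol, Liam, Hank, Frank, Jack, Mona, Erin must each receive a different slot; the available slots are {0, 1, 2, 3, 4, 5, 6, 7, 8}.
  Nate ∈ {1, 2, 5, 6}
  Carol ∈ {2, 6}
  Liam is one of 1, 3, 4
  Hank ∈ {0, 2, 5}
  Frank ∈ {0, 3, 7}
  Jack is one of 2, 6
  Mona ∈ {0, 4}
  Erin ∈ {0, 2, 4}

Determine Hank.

5

Among the 8 variables, 7 fits only Frank (and all 8 values in {0, 1, 2, 3, 4, 5, 6, 7} must be used), so Frank = 7.
The 7 still-open variables draw from only 7 values {0, 1, 2, 3, 4, 5, 6}, so each is used; only Liam can be 3, hence Liam = 3.
The 6 still-open variables draw from only 6 values {0, 1, 2, 4, 5, 6}, so each is used; only Nate can be 1, hence Nate = 1.
The 5 still-open variables draw from only 5 values {0, 2, 4, 5, 6}, so each is used; only Hank can be 5, hence Hank = 5.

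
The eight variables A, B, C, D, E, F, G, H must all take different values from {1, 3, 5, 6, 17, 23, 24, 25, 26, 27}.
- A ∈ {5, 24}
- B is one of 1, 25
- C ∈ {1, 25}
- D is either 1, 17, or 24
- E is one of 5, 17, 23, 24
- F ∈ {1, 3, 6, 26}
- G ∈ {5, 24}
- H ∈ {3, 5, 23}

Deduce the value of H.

3

A and G between them cover only {5, 24} — a naked pair. Remove those values from D, E, H.
B and C between them cover only {1, 25} — a naked pair. Remove those values from D, F.
D's domain is down to {17}, so D = 17. Strike 17 from E.
E must be 23 (only option left). Remove 23 from H.
So H = 3.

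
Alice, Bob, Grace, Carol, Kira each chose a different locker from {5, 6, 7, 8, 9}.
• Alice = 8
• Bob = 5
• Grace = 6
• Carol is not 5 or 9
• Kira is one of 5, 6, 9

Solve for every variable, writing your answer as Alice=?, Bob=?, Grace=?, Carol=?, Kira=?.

Alice=8, Bob=5, Grace=6, Carol=7, Kira=9

Alice's domain is down to {8}, so Alice = 8. Eliminate 8 elsewhere: Carol.
Bob's domain is down to {5}, so Bob = 5. Eliminate 5 elsewhere: Kira.
That leaves Grace = 6. So Carol, Kira can't be 6.
Carol has just one choice, so Carol = 7.
Kira must be 9 (only option left).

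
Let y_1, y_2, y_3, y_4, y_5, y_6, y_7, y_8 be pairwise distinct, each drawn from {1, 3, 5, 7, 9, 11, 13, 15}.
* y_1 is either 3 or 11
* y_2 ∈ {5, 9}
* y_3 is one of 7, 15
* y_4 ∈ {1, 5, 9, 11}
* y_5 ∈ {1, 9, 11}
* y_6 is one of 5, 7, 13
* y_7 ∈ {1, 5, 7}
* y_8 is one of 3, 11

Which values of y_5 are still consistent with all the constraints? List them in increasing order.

1, 9

Among the 8 variables, 13 fits only y_6 (and all 8 values in {1, 3, 5, 7, 9, 11, 13, 15} must be used), so y_6 = 13.
The 7 still-open variables draw from only 7 values {1, 3, 5, 7, 9, 11, 15}, so each is used; only y_3 can be 15, hence y_3 = 15.
The 6 still-open variables draw from only 6 values {1, 3, 5, 7, 9, 11}, so each is used; only y_7 can be 7, hence y_7 = 7.
y_1 and y_8 share exactly the 2 values {3, 11}; by pigeonhole those values go to them, so strike 3, 11 from y_4, y_5.
No further eliminations apply; y_5 can still be any of 1, 9.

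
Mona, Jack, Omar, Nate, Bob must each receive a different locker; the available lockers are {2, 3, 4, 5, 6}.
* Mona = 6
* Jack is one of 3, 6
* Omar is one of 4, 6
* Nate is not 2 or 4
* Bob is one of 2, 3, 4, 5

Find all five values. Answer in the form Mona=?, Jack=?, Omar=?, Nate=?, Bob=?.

Mona=6, Jack=3, Omar=4, Nate=5, Bob=2

Mona's domain is down to {6}, so Mona = 6. Strike 6 from Jack, Omar, Nate.
Jack has just one choice, so Jack = 3. Remove 3 from Nate, Bob.
Omar has just one choice, so Omar = 4. Eliminate 4 elsewhere: Bob.
Nate must be 5 (only option left). So Bob can't be 5.
Bob has just one choice, so Bob = 2.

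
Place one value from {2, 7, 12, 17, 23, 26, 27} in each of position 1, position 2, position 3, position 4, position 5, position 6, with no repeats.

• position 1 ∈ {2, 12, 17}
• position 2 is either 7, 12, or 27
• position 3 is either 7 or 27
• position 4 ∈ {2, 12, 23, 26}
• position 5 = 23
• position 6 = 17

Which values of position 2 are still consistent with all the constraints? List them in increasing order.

7, 12, 27

position 5 has just one choice, so position 5 = 23. So position 4 can't be 23.
That leaves position 6 = 17. Eliminate 17 elsewhere: position 1.
No further eliminations apply; position 2 can still be any of 7, 12, 27.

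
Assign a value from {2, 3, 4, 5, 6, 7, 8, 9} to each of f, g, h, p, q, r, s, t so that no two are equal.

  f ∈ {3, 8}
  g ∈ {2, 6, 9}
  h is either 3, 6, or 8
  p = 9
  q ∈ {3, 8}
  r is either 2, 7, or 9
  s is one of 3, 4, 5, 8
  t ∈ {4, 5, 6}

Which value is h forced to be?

6

p must be 9 (only option left). Remove 9 from g, r.
The 7 still-open variables together cover exactly {2, 3, 4, 5, 6, 7, 8} — 7 values for 7 variables — and 7 appears only in r's list, so r = 7.
The 6 still-open variables together cover exactly {2, 3, 4, 5, 6, 8} — 6 values for 6 variables — and 2 appears only in g's list, so g = 2.
The 2 variables f and q are confined to {3, 8}, which locks those values in; drop them from h, s.
So h = 6.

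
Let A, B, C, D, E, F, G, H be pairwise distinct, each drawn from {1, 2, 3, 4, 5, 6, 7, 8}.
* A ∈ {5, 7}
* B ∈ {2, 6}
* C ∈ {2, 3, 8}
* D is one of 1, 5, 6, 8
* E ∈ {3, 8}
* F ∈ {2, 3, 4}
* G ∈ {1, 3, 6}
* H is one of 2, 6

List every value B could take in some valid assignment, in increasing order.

2, 6

The 8 variables together cover exactly {1, 2, 3, 4, 5, 6, 7, 8} — 8 values for 8 variables — and 4 appears only in F's list, so F = 4.
The 7 still-open variables together cover exactly {1, 2, 3, 5, 6, 7, 8} — 7 values for 7 variables — and 7 appears only in A's list, so A = 7.
The 6 still-open variables together cover exactly {1, 2, 3, 5, 6, 8} — 6 values for 6 variables — and 5 appears only in D's list, so D = 5.
Among the 5 still-open variables, 1 fits only G (and all 5 values in {1, 2, 3, 6, 8} must be used), so G = 1.
B and H share exactly the 2 values {2, 6}; by pigeonhole those values go to them, so strike 2, 6 from C.
No further eliminations apply; B can still be any of 2, 6.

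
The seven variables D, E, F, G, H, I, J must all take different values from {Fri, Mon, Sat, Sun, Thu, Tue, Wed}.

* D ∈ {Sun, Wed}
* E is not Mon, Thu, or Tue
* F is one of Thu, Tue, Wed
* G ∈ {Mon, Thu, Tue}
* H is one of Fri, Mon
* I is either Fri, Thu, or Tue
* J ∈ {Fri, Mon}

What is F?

The 7 variables together cover exactly {Fri, Mon, Sat, Sun, Thu, Tue, Wed} — 7 values for 7 variables — and Sat appears only in E's list, so E = Sat.
The 6 still-open variables together cover exactly {Fri, Mon, Sun, Thu, Tue, Wed} — 6 values for 6 variables — and Sun appears only in D's list, so D = Sun.
The 5 still-open variables together cover exactly {Fri, Mon, Thu, Tue, Wed} — 5 values for 5 variables — and Wed appears only in F's list, so F = Wed.

Wed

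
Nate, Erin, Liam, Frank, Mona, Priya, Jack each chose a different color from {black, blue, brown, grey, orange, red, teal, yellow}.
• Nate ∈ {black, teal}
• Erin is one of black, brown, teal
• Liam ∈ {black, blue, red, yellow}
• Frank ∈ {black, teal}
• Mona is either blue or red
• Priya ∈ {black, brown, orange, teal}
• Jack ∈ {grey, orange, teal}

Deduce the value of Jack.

grey

Nate and Frank between them cover only {black, teal} — a naked pair. Remove those values from Erin, Liam, Priya, Jack.
Erin's domain is down to {brown}, so Erin = brown. Remove brown from Priya.
That leaves Priya = orange. So Jack can't be orange.
So Jack = grey.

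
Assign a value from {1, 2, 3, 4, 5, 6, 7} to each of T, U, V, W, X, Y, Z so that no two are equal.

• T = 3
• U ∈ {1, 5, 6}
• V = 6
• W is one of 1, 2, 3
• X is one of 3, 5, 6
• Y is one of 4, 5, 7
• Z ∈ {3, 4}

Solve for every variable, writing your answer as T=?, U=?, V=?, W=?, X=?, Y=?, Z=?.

T=3, U=1, V=6, W=2, X=5, Y=7, Z=4

T has just one choice, so T = 3. Eliminate 3 elsewhere: W, X, Z.
That leaves V = 6. So U, X can't be 6.
X's domain is down to {5}, so X = 5. Strike 5 from U, Y.
Z has just one choice, so Z = 4. Strike 4 from Y.
U must be 1 (only option left). So W can't be 1.
W must be 2 (only option left).
Y has just one choice, so Y = 7.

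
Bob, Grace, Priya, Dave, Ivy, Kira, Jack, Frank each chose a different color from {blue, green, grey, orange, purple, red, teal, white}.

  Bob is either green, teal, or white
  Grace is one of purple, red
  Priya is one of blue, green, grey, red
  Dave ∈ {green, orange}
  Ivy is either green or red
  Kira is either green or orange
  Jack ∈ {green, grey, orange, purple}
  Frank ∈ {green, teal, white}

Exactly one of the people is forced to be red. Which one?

Ivy

The 8 variables together cover exactly {blue, green, grey, orange, purple, red, teal, white} — 8 values for 8 variables — and blue appears only in Priya's list, so Priya = blue.
The 7 still-open variables draw from only 7 values {green, grey, orange, purple, red, teal, white}, so each is used; only Jack can be grey, hence Jack = grey.
The 6 still-open variables together cover exactly {green, orange, purple, red, teal, white} — 6 values for 6 variables — and purple appears only in Grace's list, so Grace = purple.
Among the 5 still-open variables, red fits only Ivy (and all 5 values in {green, orange, red, teal, white} must be used), so Ivy = red.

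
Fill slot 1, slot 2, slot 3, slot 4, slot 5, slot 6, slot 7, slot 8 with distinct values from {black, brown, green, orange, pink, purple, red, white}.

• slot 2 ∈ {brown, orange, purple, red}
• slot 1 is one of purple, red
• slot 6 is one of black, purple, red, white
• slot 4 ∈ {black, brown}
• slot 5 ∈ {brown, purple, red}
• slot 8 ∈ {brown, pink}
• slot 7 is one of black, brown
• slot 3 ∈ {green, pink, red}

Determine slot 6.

The 8 variables draw from only 8 values {black, brown, green, orange, pink, purple, red, white}, so each is used; only slot 3 can be green, hence slot 3 = green.
Among the 7 still-open variables, orange fits only slot 2 (and all 7 values in {black, brown, orange, pink, purple, red, white} must be used), so slot 2 = orange.
The 6 still-open variables draw from only 6 values {black, brown, pink, purple, red, white}, so each is used; only slot 8 can be pink, hence slot 8 = pink.
The 5 still-open variables draw from only 5 values {black, brown, purple, red, white}, so each is used; only slot 6 can be white, hence slot 6 = white.

white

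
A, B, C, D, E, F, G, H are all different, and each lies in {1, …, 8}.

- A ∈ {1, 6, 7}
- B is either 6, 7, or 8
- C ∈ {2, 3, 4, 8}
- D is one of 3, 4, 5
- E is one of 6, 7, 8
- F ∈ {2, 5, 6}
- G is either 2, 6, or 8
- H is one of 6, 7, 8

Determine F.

The 8 variables draw from only 8 values {1, 2, 3, 4, 5, 6, 7, 8}, so each is used; only A can be 1, hence A = 1.
The 3 variables B, E, H are confined to {6, 7, 8}, which locks those values in; drop them from C, F, G.
G has just one choice, so G = 2. Remove 2 from C, F.
So F = 5.

5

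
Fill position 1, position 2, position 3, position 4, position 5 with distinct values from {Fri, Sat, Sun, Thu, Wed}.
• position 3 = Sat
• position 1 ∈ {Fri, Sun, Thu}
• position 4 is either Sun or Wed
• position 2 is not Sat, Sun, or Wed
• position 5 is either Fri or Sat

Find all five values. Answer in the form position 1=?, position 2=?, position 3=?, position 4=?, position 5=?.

position 1=Sun, position 2=Thu, position 3=Sat, position 4=Wed, position 5=Fri

position 3 must be Sat (only option left). Remove Sat from position 5.
That leaves position 5 = Fri. Eliminate Fri elsewhere: position 1, position 2.
position 2 has just one choice, so position 2 = Thu. So position 1 can't be Thu.
position 1 has just one choice, so position 1 = Sun. So position 4 can't be Sun.
position 4 must be Wed (only option left).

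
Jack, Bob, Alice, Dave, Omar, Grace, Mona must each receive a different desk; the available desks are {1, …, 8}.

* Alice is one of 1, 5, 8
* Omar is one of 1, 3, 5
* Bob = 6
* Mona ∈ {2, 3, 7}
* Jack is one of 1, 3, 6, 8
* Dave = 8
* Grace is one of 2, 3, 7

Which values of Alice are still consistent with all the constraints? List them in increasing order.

Bob must be 6 (only option left). So Jack can't be 6.
Dave must be 8 (only option left). Eliminate 8 elsewhere: Jack, Alice.
Jack, Alice, Omar share exactly the 3 values {1, 3, 5}; by pigeonhole those values go to them, so strike 1, 3, 5 from Grace, Mona.
No further eliminations apply; Alice can still be any of 1, 5.

1, 5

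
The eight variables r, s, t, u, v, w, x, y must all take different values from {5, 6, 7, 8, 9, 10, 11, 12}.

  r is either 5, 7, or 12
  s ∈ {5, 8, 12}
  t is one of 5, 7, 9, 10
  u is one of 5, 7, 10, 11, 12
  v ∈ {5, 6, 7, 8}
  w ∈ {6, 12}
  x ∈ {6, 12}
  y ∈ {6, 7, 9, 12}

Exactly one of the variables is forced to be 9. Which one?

y

The 8 variables draw from only 8 values {5, 6, 7, 8, 9, 10, 11, 12}, so each is used; only u can be 11, hence u = 11.
Among the 7 still-open variables, 10 fits only t (and all 7 values in {5, 6, 7, 8, 9, 10, 12} must be used), so t = 10.
The 6 still-open variables together cover exactly {5, 6, 7, 8, 9, 12} — 6 values for 6 variables — and 9 appears only in y's list, so y = 9.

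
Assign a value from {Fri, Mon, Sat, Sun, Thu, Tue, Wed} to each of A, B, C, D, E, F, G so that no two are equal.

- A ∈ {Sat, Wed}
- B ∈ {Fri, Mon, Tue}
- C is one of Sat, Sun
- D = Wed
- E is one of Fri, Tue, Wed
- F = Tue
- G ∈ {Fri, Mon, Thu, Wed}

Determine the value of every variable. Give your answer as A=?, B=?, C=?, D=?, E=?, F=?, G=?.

A=Sat, B=Mon, C=Sun, D=Wed, E=Fri, F=Tue, G=Thu

D must be Wed (only option left). Strike Wed from A, E, G.
That leaves F = Tue. Remove Tue from B, E.
That leaves A = Sat. So C can't be Sat.
C must be Sun (only option left).
That leaves E = Fri. So B, G can't be Fri.
B must be Mon (only option left). Remove Mon from G.
G must be Thu (only option left).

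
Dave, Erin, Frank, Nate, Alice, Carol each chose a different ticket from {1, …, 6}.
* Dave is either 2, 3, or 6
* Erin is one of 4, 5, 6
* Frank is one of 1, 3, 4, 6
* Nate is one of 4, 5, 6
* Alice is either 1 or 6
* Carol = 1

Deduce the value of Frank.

3

Carol's domain is down to {1}, so Carol = 1. Eliminate 1 elsewhere: Frank, Alice.
Alice has just one choice, so Alice = 6. Strike 6 from Dave, Erin, Frank, Nate.
The 4 still-open variables draw from only 4 values {2, 3, 4, 5}, so each is used; only Dave can be 2, hence Dave = 2.
The 3 still-open variables draw from only 3 values {3, 4, 5}, so each is used; only Frank can be 3, hence Frank = 3.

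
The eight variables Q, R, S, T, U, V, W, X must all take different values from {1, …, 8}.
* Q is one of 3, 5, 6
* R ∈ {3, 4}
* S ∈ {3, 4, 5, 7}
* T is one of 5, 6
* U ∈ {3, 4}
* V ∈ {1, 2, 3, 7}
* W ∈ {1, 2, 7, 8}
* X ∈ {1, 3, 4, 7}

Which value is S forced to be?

7

The 8 variables draw from only 8 values {1, 2, 3, 4, 5, 6, 7, 8}, so each is used; only W can be 8, hence W = 8.
Among the 7 still-open variables, 2 fits only V (and all 7 values in {1, 2, 3, 4, 5, 6, 7} must be used), so V = 2.
Among the 6 still-open variables, 1 fits only X (and all 6 values in {1, 3, 4, 5, 6, 7} must be used), so X = 1.
The 5 still-open variables draw from only 5 values {3, 4, 5, 6, 7}, so each is used; only S can be 7, hence S = 7.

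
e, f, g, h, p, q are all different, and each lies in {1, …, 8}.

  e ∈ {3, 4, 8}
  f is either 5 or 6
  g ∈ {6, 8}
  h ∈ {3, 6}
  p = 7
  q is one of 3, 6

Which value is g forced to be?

8

p's domain is down to {7}, so p = 7.
The 5 still-open variables draw from only 5 values {3, 4, 5, 6, 8}, so each is used; only e can be 4, hence e = 4.
The 4 still-open variables together cover exactly {3, 5, 6, 8} — 4 values for 4 variables — and 5 appears only in f's list, so f = 5.
The 3 still-open variables draw from only 3 values {3, 6, 8}, so each is used; only g can be 8, hence g = 8.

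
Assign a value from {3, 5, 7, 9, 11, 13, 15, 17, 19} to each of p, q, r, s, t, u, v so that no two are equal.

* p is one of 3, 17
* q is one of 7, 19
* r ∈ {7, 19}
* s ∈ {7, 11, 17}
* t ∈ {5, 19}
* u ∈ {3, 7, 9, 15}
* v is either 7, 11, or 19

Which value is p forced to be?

3

The 2 variables q and r are confined to {7, 19}, which locks those values in; drop them from s, t, u, v.
That leaves t = 5.
v has just one choice, so v = 11. Remove 11 from s.
s must be 17 (only option left). Remove 17 from p.
So p = 3.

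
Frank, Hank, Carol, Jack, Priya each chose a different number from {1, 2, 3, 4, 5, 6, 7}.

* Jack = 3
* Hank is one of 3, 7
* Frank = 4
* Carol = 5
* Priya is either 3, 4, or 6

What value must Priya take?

6

Frank has just one choice, so Frank = 4. Eliminate 4 elsewhere: Priya.
Carol has just one choice, so Carol = 5.
Jack must be 3 (only option left). Strike 3 from Hank, Priya.
So Priya = 6.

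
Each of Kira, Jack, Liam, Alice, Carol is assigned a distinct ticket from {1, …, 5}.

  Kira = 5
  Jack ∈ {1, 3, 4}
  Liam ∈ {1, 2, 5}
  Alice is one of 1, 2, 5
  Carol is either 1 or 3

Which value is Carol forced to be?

Kira has just one choice, so Kira = 5. Remove 5 from Liam, Alice.
Among the 4 still-open variables, 4 fits only Jack (and all 4 values in {1, 2, 3, 4} must be used), so Jack = 4.
Among the 3 still-open variables, 3 fits only Carol (and all 3 values in {1, 2, 3} must be used), so Carol = 3.

3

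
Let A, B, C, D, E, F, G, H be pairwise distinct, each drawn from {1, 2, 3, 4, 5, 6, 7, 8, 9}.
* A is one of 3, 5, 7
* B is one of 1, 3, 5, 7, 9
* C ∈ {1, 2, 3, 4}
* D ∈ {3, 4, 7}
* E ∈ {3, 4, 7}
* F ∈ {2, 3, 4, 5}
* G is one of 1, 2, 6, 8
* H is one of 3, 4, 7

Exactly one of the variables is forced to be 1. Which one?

D, E, H between them cover only {3, 4, 7} — a naked triple. Remove those values from A, B, C, F.
A's domain is down to {5}, so A = 5. So B, F can't be 5.
F's domain is down to {2}, so F = 2. Eliminate 2 elsewhere: C, G.
So 1 goes to C.

C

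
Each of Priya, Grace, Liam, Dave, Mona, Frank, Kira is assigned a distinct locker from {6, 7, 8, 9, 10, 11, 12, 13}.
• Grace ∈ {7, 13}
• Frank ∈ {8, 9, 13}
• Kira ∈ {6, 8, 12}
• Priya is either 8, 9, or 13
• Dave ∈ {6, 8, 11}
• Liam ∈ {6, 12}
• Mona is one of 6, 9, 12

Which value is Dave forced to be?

11

The 7 variables together cover exactly {6, 7, 8, 9, 11, 12, 13} — 7 values for 7 variables — and 7 appears only in Grace's list, so Grace = 7.
Among the 6 still-open variables, 11 fits only Dave (and all 6 values in {6, 8, 9, 11, 12, 13} must be used), so Dave = 11.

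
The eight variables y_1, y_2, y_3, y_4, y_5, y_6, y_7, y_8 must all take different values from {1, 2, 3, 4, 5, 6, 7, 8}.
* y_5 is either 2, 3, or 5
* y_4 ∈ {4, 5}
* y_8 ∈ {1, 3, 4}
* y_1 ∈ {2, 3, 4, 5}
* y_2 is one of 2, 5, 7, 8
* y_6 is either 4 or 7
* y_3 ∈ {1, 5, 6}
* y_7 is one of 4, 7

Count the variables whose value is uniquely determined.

Among the 8 variables, 6 fits only y_3 (and all 8 values in {1, 2, 3, 4, 5, 6, 7, 8} must be used), so y_3 = 6.
Among the 7 still-open variables, 1 fits only y_8 (and all 7 values in {1, 2, 3, 4, 5, 7, 8} must be used), so y_8 = 1.
The 6 still-open variables together cover exactly {2, 3, 4, 5, 7, 8} — 6 values for 6 variables — and 8 appears only in y_2's list, so y_2 = 8.
y_6 and y_7 share exactly the 2 values {4, 7}; by pigeonhole those values go to them, so strike 4, 7 from y_1, y_4.
y_4 has just one choice, so y_4 = 5. Eliminate 5 elsewhere: y_1, y_5.
Determined: y_2=8, y_3=6, y_4=5, y_8=1. The other variables each still have more than one consistent value. That makes 4.

4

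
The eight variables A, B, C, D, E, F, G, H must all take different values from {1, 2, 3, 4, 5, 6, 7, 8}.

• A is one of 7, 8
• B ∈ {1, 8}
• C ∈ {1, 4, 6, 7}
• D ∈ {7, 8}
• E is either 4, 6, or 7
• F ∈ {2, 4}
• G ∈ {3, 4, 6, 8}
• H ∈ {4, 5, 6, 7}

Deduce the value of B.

1

The 8 variables draw from only 8 values {1, 2, 3, 4, 5, 6, 7, 8}, so each is used; only F can be 2, hence F = 2.
The 7 still-open variables draw from only 7 values {1, 3, 4, 5, 6, 7, 8}, so each is used; only G can be 3, hence G = 3.
The 6 still-open variables together cover exactly {1, 4, 5, 6, 7, 8} — 6 values for 6 variables — and 5 appears only in H's list, so H = 5.
A and D between them cover only {7, 8} — a naked pair. Remove those values from B, C, E.
So B = 1.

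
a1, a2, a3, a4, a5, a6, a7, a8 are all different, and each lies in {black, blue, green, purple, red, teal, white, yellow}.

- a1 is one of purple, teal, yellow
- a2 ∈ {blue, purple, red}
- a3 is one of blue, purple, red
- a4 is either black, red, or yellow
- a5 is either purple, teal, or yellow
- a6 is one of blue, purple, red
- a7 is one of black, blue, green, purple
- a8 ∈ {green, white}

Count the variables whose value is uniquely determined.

3

The 8 variables draw from only 8 values {black, blue, green, purple, red, teal, white, yellow}, so each is used; only a8 can be white, hence a8 = white.
The 7 still-open variables draw from only 7 values {black, blue, green, purple, red, teal, yellow}, so each is used; only a7 can be green, hence a7 = green.
The 6 still-open variables draw from only 6 values {black, blue, purple, red, teal, yellow}, so each is used; only a4 can be black, hence a4 = black.
a2, a3, a6 between them cover only {blue, purple, red} — a naked triple. Remove those values from a1, a5.
Determined: a4=black, a7=green, a8=white. The other variables each still have more than one consistent value. That makes 3.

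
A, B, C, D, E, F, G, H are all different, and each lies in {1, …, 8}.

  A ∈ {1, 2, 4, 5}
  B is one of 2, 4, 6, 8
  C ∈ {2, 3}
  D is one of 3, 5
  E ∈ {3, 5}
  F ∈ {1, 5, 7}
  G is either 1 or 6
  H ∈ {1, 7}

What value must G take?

6

Among the 8 variables, 8 fits only B (and all 8 values in {1, 2, 3, 4, 5, 6, 7, 8} must be used), so B = 8.
Among the 7 still-open variables, 4 fits only A (and all 7 values in {1, 2, 3, 4, 5, 6, 7} must be used), so A = 4.
Among the 6 still-open variables, 2 fits only C (and all 6 values in {1, 2, 3, 5, 6, 7} must be used), so C = 2.
Among the 5 still-open variables, 6 fits only G (and all 5 values in {1, 3, 5, 6, 7} must be used), so G = 6.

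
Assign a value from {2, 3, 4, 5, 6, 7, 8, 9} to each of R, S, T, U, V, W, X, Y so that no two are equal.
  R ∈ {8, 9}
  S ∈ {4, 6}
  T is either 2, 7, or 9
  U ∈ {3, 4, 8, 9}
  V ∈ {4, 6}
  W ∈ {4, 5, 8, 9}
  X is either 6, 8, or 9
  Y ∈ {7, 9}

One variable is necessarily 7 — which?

The 8 variables together cover exactly {2, 3, 4, 5, 6, 7, 8, 9} — 8 values for 8 variables — and 2 appears only in T's list, so T = 2.
The 7 still-open variables draw from only 7 values {3, 4, 5, 6, 7, 8, 9}, so each is used; only U can be 3, hence U = 3.
The 6 still-open variables together cover exactly {4, 5, 6, 7, 8, 9} — 6 values for 6 variables — and 5 appears only in W's list, so W = 5.
The 5 still-open variables together cover exactly {4, 6, 7, 8, 9} — 5 values for 5 variables — and 7 appears only in Y's list, so Y = 7.

Y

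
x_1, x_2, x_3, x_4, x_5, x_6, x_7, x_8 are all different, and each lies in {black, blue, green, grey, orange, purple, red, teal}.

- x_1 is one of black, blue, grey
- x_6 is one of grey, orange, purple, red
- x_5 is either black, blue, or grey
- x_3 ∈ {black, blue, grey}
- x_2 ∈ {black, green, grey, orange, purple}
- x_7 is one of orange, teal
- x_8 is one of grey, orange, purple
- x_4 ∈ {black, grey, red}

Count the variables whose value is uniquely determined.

3

The 8 variables together cover exactly {black, blue, green, grey, orange, purple, red, teal} — 8 values for 8 variables — and green appears only in x_2's list, so x_2 = green.
The 7 still-open variables together cover exactly {black, blue, grey, orange, purple, red, teal} — 7 values for 7 variables — and teal appears only in x_7's list, so x_7 = teal.
The 3 variables x_1, x_3, x_5 are confined to {black, blue, grey}, which locks those values in; drop them from x_4, x_6, x_8.
That leaves x_4 = red. So x_6 can't be red.
Determined: x_2=green, x_4=red, x_7=teal. The other variables each still have more than one consistent value. That makes 3.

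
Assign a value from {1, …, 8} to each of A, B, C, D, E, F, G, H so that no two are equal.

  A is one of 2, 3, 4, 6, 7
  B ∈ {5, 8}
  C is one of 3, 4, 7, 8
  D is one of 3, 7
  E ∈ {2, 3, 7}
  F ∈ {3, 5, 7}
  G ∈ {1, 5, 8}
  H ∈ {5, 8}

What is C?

4

The 8 variables together cover exactly {1, 2, 3, 4, 5, 6, 7, 8} — 8 values for 8 variables — and 1 appears only in G's list, so G = 1.
The 7 still-open variables together cover exactly {2, 3, 4, 5, 6, 7, 8} — 7 values for 7 variables — and 6 appears only in A's list, so A = 6.
Among the 6 still-open variables, 2 fits only E (and all 6 values in {2, 3, 4, 5, 7, 8} must be used), so E = 2.
Among the 5 still-open variables, 4 fits only C (and all 5 values in {3, 4, 5, 7, 8} must be used), so C = 4.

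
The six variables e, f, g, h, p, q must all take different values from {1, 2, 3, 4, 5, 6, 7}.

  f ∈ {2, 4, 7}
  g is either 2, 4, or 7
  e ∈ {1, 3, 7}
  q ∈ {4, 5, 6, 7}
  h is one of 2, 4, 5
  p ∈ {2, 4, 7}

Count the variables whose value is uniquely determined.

The 3 variables f, g, p are confined to {2, 4, 7}, which locks those values in; drop them from e, h, q.
That leaves h = 5. So q can't be 5.
q has just one choice, so q = 6.
Determined: h=5, q=6. The other variables each still have more than one consistent value. That makes 2.

2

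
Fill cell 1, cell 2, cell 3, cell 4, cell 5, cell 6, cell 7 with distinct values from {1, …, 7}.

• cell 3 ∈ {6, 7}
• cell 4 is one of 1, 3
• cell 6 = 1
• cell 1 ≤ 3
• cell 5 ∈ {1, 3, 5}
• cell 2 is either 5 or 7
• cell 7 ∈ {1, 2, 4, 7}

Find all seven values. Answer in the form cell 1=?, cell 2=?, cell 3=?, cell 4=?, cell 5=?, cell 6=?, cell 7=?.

cell 6's domain is down to {1}, so cell 6 = 1. So cell 1, cell 4, cell 5, cell 7 can't be 1.
That leaves cell 4 = 3. Eliminate 3 elsewhere: cell 1, cell 5.
cell 5 has just one choice, so cell 5 = 5. Strike 5 from cell 2.
That leaves cell 1 = 2. So cell 7 can't be 2.
cell 2's domain is down to {7}, so cell 2 = 7. Eliminate 7 elsewhere: cell 3, cell 7.
cell 3 has just one choice, so cell 3 = 6.
cell 7 has just one choice, so cell 7 = 4.

cell 1=2, cell 2=7, cell 3=6, cell 4=3, cell 5=5, cell 6=1, cell 7=4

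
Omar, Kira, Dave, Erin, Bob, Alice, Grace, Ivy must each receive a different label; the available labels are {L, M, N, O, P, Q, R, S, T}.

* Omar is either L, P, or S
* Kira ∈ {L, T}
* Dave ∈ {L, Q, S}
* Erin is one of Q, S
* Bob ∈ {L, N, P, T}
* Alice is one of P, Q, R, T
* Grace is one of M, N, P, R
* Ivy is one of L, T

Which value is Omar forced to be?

P

Among the 8 variables, M fits only Grace (and all 8 values in {L, M, N, P, Q, R, S, T} must be used), so Grace = M.
The 7 still-open variables together cover exactly {L, N, P, Q, R, S, T} — 7 values for 7 variables — and N appears only in Bob's list, so Bob = N.
The 6 still-open variables draw from only 6 values {L, P, Q, R, S, T}, so each is used; only Alice can be R, hence Alice = R.
Among the 5 still-open variables, P fits only Omar (and all 5 values in {L, P, Q, S, T} must be used), so Omar = P.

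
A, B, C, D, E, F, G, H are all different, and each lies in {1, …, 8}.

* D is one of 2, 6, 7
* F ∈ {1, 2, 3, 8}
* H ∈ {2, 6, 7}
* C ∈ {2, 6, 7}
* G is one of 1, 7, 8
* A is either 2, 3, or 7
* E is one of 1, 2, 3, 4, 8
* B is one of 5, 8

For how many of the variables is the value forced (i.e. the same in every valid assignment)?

The 8 variables draw from only 8 values {1, 2, 3, 4, 5, 6, 7, 8}, so each is used; only E can be 4, hence E = 4.
The 7 still-open variables together cover exactly {1, 2, 3, 5, 6, 7, 8} — 7 values for 7 variables — and 5 appears only in B's list, so B = 5.
C, D, H share exactly the 3 values {2, 6, 7}; by pigeonhole those values go to them, so strike 2, 6, 7 from A, F, G.
A must be 3 (only option left). Remove 3 from F.
Determined: A=3, B=5, E=4. The other variables each still have more than one consistent value. That makes 3.

3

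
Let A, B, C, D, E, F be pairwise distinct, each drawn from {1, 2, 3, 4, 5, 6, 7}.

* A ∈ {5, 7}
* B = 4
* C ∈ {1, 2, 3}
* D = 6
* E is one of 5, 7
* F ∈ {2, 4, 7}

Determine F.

B has just one choice, so B = 4. Eliminate 4 elsewhere: F.
D has just one choice, so D = 6.
The 2 variables A and E are confined to {5, 7}, which locks those values in; drop them from F.
So F = 2.

2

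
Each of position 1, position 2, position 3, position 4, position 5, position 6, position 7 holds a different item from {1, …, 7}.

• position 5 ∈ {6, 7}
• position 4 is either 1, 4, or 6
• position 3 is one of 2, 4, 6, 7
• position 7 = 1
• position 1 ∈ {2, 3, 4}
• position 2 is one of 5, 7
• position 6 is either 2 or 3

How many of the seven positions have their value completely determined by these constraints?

position 7's domain is down to {1}, so position 7 = 1. Eliminate 1 elsewhere: position 4.
The 6 still-open variables draw from only 6 values {2, 3, 4, 5, 6, 7}, so each is used; only position 2 can be 5, hence position 2 = 5.
Determined: position 2=5, position 7=1. The other positions each still have more than one consistent value. That makes 2.

2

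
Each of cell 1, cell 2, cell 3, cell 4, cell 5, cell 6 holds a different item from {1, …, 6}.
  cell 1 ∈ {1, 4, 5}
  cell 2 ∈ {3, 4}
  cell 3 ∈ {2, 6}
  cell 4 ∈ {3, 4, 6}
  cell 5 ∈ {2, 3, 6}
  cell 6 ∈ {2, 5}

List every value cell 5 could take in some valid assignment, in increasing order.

Among the 6 variables, 1 fits only cell 1 (and all 6 values in {1, 2, 3, 4, 5, 6} must be used), so cell 1 = 1.
The 5 still-open variables draw from only 5 values {2, 3, 4, 5, 6}, so each is used; only cell 6 can be 5, hence cell 6 = 5.
No further eliminations apply; cell 5 can still be any of 2, 3, 6.

2, 3, 6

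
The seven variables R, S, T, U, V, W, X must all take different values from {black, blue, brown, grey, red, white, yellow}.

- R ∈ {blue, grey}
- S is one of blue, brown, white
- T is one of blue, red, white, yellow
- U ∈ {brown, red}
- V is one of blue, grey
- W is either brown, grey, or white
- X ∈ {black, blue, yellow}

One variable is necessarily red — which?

Among the 7 variables, black fits only X (and all 7 values in {black, blue, brown, grey, red, white, yellow} must be used), so X = black.
Among the 6 still-open variables, yellow fits only T (and all 6 values in {blue, brown, grey, red, white, yellow} must be used), so T = yellow.
The 5 still-open variables together cover exactly {blue, brown, grey, red, white} — 5 values for 5 variables — and red appears only in U's list, so U = red.

U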